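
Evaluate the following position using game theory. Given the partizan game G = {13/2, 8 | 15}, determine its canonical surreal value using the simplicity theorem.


Left options: {13/2, 8}, max = 8
Right options: {15}, min = 15
All options are numbers and max(Left) < min(Right), so by the simplicity theorem the value is the simplest (earliest-born) number strictly between 8 and 15.
Integers 9 through 14 all lie strictly between 8 and 15.
Among integers, the simplest (lowest birthday = smallest |n|; 0 is born on day 0, +-n on day n) is 9.
No non-integer in the interval can be simpler: if x is a non-integer in the interval, then floor(x) or ceil(x) also lies in the interval (the interval contains an integer), and both are proper prefixes of x's sign expansion, i.e. born earlier. So the game value is 9.
Game value = 9

9


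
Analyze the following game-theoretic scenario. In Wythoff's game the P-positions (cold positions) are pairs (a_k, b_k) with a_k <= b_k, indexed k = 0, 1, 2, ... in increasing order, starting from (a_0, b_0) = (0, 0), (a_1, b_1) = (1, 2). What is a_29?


By Wythoff's theorem, a_k = floor(k * phi) and b_k = floor(k * phi^2) = a_k + k, where phi = (1 + sqrt(5))/2 is the golden ratio.
phi = (1 + sqrt(5))/2 = 1.618034
k = 29
k * phi = 29 * 1.618034 = 46.922986
a_29 = floor(k * phi) = 46

46


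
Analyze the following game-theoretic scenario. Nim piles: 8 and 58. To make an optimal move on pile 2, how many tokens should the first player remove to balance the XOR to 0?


Piles: 8 and 58
Current XOR: 8 XOR 58 = 50 (non-zero, so this is an N-position).
To make the XOR zero, we need to find a move that balances the piles.
For pile 2 (size 58): target = 58 XOR 50 = 8
We reduce pile 2 from 58 to 8.
Tokens removed: 58 - 8 = 50
Verification: 8 XOR 8 = 0

50


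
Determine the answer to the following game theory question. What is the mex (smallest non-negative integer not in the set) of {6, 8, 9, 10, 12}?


Set = {6, 8, 9, 10, 12}
0 is NOT in the set. This is the mex.
mex = 0

0


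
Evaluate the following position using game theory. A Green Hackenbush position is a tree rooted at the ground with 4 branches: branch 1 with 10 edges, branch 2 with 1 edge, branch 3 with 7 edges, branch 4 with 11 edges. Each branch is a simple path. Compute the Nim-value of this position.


The tree has 4 branches from the ground vertex.
In Green Hackenbush, the Nim-value of a simple path of length k is k.
Branch 1: length 10, Nim-value = 10
Branch 2: length 1, Nim-value = 1
Branch 3: length 7, Nim-value = 7
Branch 4: length 11, Nim-value = 11
Total Nim-value = XOR of all branch values:
0 XOR 10 = 10
10 XOR 1 = 11
11 XOR 7 = 12
12 XOR 11 = 7
Nim-value of the tree = 7

7


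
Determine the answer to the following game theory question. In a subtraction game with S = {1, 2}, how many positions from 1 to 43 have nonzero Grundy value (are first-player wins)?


Subtraction set S = {1, 2}, so G(n) = n mod 3.
G(n) = 0 when n is a multiple of 3.
Multiples of 3 in [1, 43]: 14
N-positions (nonzero Grundy) = 43 - 14 = 29

29


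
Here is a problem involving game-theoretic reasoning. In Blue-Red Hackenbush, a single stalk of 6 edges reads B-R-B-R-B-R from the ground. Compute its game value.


Edges (from ground): B-R-B-R-B-R
By Berlekamp's sign-expansion rule, a Blue-Red Hackenbush stalk has the value of the surreal number whose sign sequence is the edge sequence with B -> + and R -> -.
Sign sequence: +-+-+-
Trace the sign expansion in the surreal number tree, starting from 0:
Edge 1: B (sign +) -> bounds (0, +inf), value = 1
Edge 2: R (sign -) -> bounds (0, 1), value = 1/2
Edge 3: B (sign +) -> bounds (1/2, 1), value = 3/4
Edge 4: R (sign -) -> bounds (1/2, 3/4), value = 5/8
Edge 5: B (sign +) -> bounds (5/8, 3/4), value = 11/16
Edge 6: R (sign -) -> bounds (5/8, 11/16), value = 21/32
Game value = 21/32

21/32


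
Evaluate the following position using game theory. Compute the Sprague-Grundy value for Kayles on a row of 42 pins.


Kayles: a move removes 1 or 2 adjacent pins from a contiguous row.
Removing pins from a row of k leaves two independent rows (a, b) with a + b = k - 1 (one pin) or a + b = k - 2 (two pins); an end removal gives a = 0.
By Sprague-Grundy, G(k) = mex{ G(a) XOR G(b) } over all these splits. G(0) = 0.
G(1): splits (0,0):0^0=0 -> mex({0}) = 1
G(2): splits (0,1):0^1=1 (0,0):0^0=0 -> mex({0, 1}) = 2
G(3): splits (0,2):0^2=2 (1,1):1^1=0 (0,1):0^1=1 -> mex({0, 1, 2}) = 3
G(4): splits (0,3):0^3=3 (1,2):1^2=3 (0,2):0^2=2 (1,1):1^1=0 -> mex({0, 2, 3}) = 1
G(5): splits (0,4):0^1=1 (1,3):1^3=2 (2,2):2^2=0 (0,3):0^3=3 (1,2):1^2=3 -> mex({0, 1, 2, 3}) = 4
G(6) = mex({0, 1, 2, 4}) = 3
G(7) = mex({0, 1, 3, 4, 5}) = 2
G(8) = mex({0, 2, 3, 5, 6}) = 1
G(9) = mex({0, 1, 2, 3, 6, 7}) = 4
G(10) = mex({0, 1, 3, 4, 5, 7}) = 2
G(11) = mex({0, 1, 2, 3, 4, 5}) = 6
G(12) = mex({0, 1, 2, 3, 5, 6, 7}) = 4
G(13) = mex({0, 2, 3, 4, 6, 7}) = 1
G(14) = mex({0, 1, 4, 5, 6, 7}) = 2
G(15) = mex({0, 1, 2, 3, 4, 5, 6}) = 7
G(16) = mex({0, 2, 3, 5, 6, 7}) = 1
G(17) = mex({0, 1, 2, 3, 5, 6, 7}) = 4
G(18) = mex({0, 1, 2, 4, 5, 6}) = 3
G(19) = mex({0, 1, 3, 4, 5, 7}) = 2
G(20) = mex({0, 2, 3, 4, 5, 6, 7}) = 1
G(21) = mex({0, 1, 2, 3, 5, 6, 7}) = 4
G(22) = mex({0, 1, 2, 3, 4, 5, 7}) = 6
G(23) = mex({0, 1, 2, 3, 4, 5, 6}) = 7
G(24) = mex({0, 1, 2, 3, 5, 6, 7}) = 4
G(25) = mex({0, 2, 3, 4, 6, 7}) = 1
G(26) = mex({0, 1, 3, 4, 5, 6, 7}) = 2
G(27) = mex({0, 1, 2, 3, 4, 5, 6, 7}) = 8
G(28) = mex({0, 1, 2, 3, 4, 6, 7, 8}) = 5
G(29) = mex({0, 1, 2, 3, 5, 6, 7, 8, 9}) = 4
G(30) = mex({0, 1, 2, 3, 4, 5, 6, 9, 10}) = 7
G(31) = mex({0, 1, 3, 4, 5, 7, 10, 11}) = 2
G(32) = mex({0, 2, 3, 4, 5, 6, 7, 9, 11}) = 1
G(33) = mex({0, 1, 2, 3, 4, 5, 6, 7, 9, 12}) = 8
G(34) = mex({0, 1, 2, 3, 4, 5, 7, 8, 11, 12}) = 6
G(35) = mex({0, 1, 2, 3, 4, 5, 6, 8, 9, 10, 11}) = 7
G(36) = mex({0, 1, 2, 3, 5, 6, 7, 9, 10}) = 4
G(37) = mex({0, 2, 3, 4, 6, 7, 9, 10, 11, 12}) = 1
G(38) = mex({0, 1, 3, 4, 5, 6, 7, 9, 10, 11, 12}) = 2
G(39) = mex({0, 1, 2, 4, 5, 6, 7, 9, 10, 12, 14}) = 3
G(40) = mex({0, 2, 3, 4, 6, 7, 11, 12, 14}) = 1
G(41) = mex({0, 1, 2, 3, 5, 6, 7, 9, 10, 11, 12}) = 4
G(42) = mex({0, 1, 2, 3, 4, 5, 6, 9, 10}) = 7
Therefore G(42) = 7.

7


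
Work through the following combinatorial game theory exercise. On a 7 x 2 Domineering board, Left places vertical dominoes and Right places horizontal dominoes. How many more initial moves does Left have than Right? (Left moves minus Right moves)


Board is 7 x 2 (rows x cols).
Left (vertical) placements: (rows-1) * cols = 6 * 2 = 12
Right (horizontal) placements: rows * (cols-1) = 7 * 1 = 7
Advantage = Left - Right = 12 - 7 = 5

5


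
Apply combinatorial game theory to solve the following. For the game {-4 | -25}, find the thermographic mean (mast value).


Game = {-4 | -25}, a switch {a | b} with numbers a > b.
Its thermograph has left wall a - t and right wall b + t, which meet at t = (a - b)/2, where both equal (a + b)/2. So the mast (mean value) is at (a + b)/2.
Mean = (-4 + (-25))/2 = -29/2 = -29/2

-29/2


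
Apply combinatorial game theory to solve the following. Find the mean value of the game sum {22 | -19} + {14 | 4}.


G1 = {22 | -19}, G2 = {14 | 4}
Each is a switch {a | b} with numbers a > b; its mean value is (a + b)/2, and mean value is additive over game sums: m(G1 + G2) = m(G1) + m(G2).
Mean of G1 = (22 + (-19))/2 = 3/2 = 3/2
Mean of G2 = (14 + (4))/2 = 18/2 = 9
Mean of G1 + G2 = 3/2 + 9 = 21/2

21/2


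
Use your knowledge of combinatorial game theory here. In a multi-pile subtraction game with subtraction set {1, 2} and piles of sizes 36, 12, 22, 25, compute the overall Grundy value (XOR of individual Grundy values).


Subtraction set: {1, 2}
For this subtraction set, G(n) = n mod 3 (period = max + 1 = 3).
Pile 1 (size 36): G(36) = 36 mod 3 = 0
Pile 2 (size 12): G(12) = 12 mod 3 = 0
Pile 3 (size 22): G(22) = 22 mod 3 = 1
Pile 4 (size 25): G(25) = 25 mod 3 = 1
Total Grundy value = XOR of all: 0 XOR 0 XOR 1 XOR 1 = 0

0


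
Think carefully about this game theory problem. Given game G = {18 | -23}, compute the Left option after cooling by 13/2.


Original game: {18 | -23} (a switch {a | b} with a > b).
Cooling by t (for t below the temperature (a - b)/2 = 41/2) taxes each move by t: {a | b} cooled by t is {a - t | b + t}.
Cooling amount: t = 13/2
Cooled Left option: 18 - 13/2 = 23/2
Cooled Right option: -23 + 13/2 = -33/2
Cooled game: {23/2 | -33/2}
Left option = 23/2

23/2


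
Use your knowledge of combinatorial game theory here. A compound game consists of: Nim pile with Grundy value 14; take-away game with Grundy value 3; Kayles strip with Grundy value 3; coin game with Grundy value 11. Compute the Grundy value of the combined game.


By the Sprague-Grundy theorem, the Grundy value of a sum of games is the XOR of individual Grundy values.
Nim pile: Grundy value = 14. Running XOR: 0 XOR 14 = 14
take-away game: Grundy value = 3. Running XOR: 14 XOR 3 = 13
Kayles strip: Grundy value = 3. Running XOR: 13 XOR 3 = 14
coin game: Grundy value = 11. Running XOR: 14 XOR 11 = 5
The combined Grundy value is 5.

5


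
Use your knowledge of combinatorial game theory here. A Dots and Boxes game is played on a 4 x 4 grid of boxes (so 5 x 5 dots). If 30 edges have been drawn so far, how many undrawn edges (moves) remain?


Grid: 4 x 4 boxes, i.e. 5 rows and 5 columns of dots.
Horizontal edges: (rows + 1) * cols = 5 * 4 = 20
Vertical edges: rows * (cols + 1) = 4 * 5 = 20
Total edges: 20 + 20 = 40
Edges drawn: 30
Remaining: 40 - 30 = 10

10


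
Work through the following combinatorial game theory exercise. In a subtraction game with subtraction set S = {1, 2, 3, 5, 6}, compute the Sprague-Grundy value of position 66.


The subtraction set is S = {1, 2, 3, 5, 6}.
G(k) = mex{ G(k - s) : s in S, s <= k }. We compute iteratively: G(0) = 0.
G(1) = mex({0}) = 1
G(2) = mex({0, 1}) = 2
G(3) = mex({0, 1, 2}) = 3
G(4) = mex({1, 2, 3}) = 0
G(5) = mex({0, 2, 3}) = 1
G(6) = mex({0, 1, 3}) = 2
G(7) = mex({0, 1, 2}) = 3
G(8) = mex({1, 2, 3}) = 0
G(9) = mex({0, 2, 3}) = 1
Observe that G(4)..G(9) = 0, 1, 2, 3, 0, 1 repeats G(0)..G(5) = 0, 1, 2, 3, 0, 1.
For k >= max(S) = 6, G(k) is determined by the previous 6 values G(k-6)..G(k-1); a window of 6 consecutive values has recurred shifted by 4, so by induction G(k + 4) = G(k) for all k >= 0: the sequence is periodic from the start with period 4.
One period: G(0..3) = 0, 1, 2, 3.
66 mod 4 = 2, so G(66) = G(2) = 2.

2


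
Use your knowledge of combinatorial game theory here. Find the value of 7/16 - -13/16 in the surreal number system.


x = 7/16, y = -13/16
Converting to common denominator: 16
x = 7/16, y = -13/16
x - y = 7/16 - -13/16 = 5/4

5/4


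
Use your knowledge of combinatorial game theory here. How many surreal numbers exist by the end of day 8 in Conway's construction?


Day 0: {|} = 0 is born. Count = 1.
Day n: the number of surreal numbers born by day n is 2^(n+1) - 1.
By day 0: 2^1 - 1 = 1
By day 1: 2^2 - 1 = 3
By day 2: 2^3 - 1 = 7
By day 3: 2^4 - 1 = 15
By day 4: 2^5 - 1 = 31
By day 5: 2^6 - 1 = 63
By day 6: 2^7 - 1 = 127
By day 7: 2^8 - 1 = 255
By day 8: 2^9 - 1 = 511
By day 8: 511 surreal numbers.

511


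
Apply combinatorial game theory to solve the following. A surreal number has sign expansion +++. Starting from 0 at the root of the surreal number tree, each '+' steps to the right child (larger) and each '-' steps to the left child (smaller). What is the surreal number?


Sign expansion: +++
Rule: track bounds (lo, hi), initially (-inf, +inf). On '+', the current value becomes lo and we move to the simplest number in (value, hi): value + 1 if hi = +inf, otherwise the midpoint (value + hi)/2. On '-', the current value becomes hi and we move to value - 1 if lo = -inf, otherwise the midpoint (lo + value)/2.
Start at 0.
Step 1: sign = +, move right. Bounds: (0, +inf). Value = 1
Step 2: sign = +, move right. Bounds: (1, +inf). Value = 2
Step 3: sign = +, move right. Bounds: (2, +inf). Value = 3
The surreal number with sign expansion +++ is 3.

3


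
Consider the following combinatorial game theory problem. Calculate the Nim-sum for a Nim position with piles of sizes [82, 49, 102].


We need the XOR (exclusive or) of all pile sizes.
After XOR-ing pile 1 (size 82): 0 XOR 82 = 82
After XOR-ing pile 2 (size 49): 82 XOR 49 = 99
After XOR-ing pile 3 (size 102): 99 XOR 102 = 5
The Nim-value of this position is 5.

5


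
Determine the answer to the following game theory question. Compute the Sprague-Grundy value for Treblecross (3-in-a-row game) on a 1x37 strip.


Treblecross: place X on empty cells; 3-in-a-row wins.
Playing within two cells of an existing X lets the opponent win at once, so sensible play treats the cells i-2..i+2 around each X as dead. The player left with no safe cell loses, so this is a normal-play take-away game on strips of safe cells.
Placing X at cell i (0-indexed) of a strip of k safe cells leaves independent strips of sizes max(0, i-2) and max(0, k-i-3). Hence G(k) = mex{ G(max(0,i-2)) XOR G(max(0,k-i-3)) : 0 <= i < k }, with G(0) = 0.
G(1): splits (0,0):0^0=0 -> mex({0}) = 1
G(2): splits (0,0):0^0=0 -> mex({0}) = 1
G(3): splits (0,0):0^0=0 -> mex({0}) = 1
G(4): splits (0,1):0^1=1 (0,0):0^0=0 -> mex({0, 1}) = 2
G(5): splits (0,2):0^1=1 (0,1):0^1=1 (0,0):0^0=0 -> mex({0, 1}) = 2
G(6) = mex({1}) = 0
G(7) = mex({0, 1, 2}) = 3
G(8) = mex({0, 1, 2}) = 3
G(9) = mex({0, 2}) = 1
G(10) = mex({0, 2, 3}) = 1
G(11) = mex({0, 3}) = 1
G(12) = mex({1, 3}) = 0
G(13) = mex({0, 1, 2, 3}) = 4
G(14) = mex({0, 1, 2}) = 3
G(15) = mex({0, 1, 2}) = 3
G(16) = mex({0, 1, 2, 4}) = 3
G(17) = mex({0, 1, 3, 4}) = 2
G(18) = mex({0, 1, 3, 4}) = 2
G(19) = mex({0, 1, 3, 5}) = 2
G(20) = mex({0, 1, 2, 3, 5}) = 4
G(21) = mex({0, 1, 2, 3, 5}) = 4
G(22) = mex({1, 2, 6}) = 0
G(23) = mex({0, 1, 2, 3, 4, 6}) = 5
G(24) = mex({0, 1, 2, 3, 4}) = 5
G(25) = mex({0, 1, 3, 4, 7}) = 2
G(26) = mex({0, 1, 3, 4, 5, 7}) = 2
G(27) = mex({0, 1, 3, 5}) = 2
G(28) = mex({0, 1, 2, 5}) = 3
G(29) = mex({0, 1, 2, 4, 5, 6}) = 3
G(30) = mex({1, 2, 4, 6}) = 0
G(31) = mex({0, 1, 2, 3, 4, 6}) = 5
G(32) = mex({1, 2, 3, 4, 7}) = 0
G(33) = mex({0, 3, 7}) = 1
G(34) = mex({0, 2, 3, 5, 7}) = 1
G(35) = mex({0, 2, 3, 5, 6}) = 1
G(36) = mex({0, 1, 2, 5, 6}) = 3
G(37) = mex({0, 1, 2, 4, 5, 6}) = 3
Therefore G(37) = 3.

3


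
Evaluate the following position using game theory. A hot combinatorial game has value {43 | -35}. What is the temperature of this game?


The game is {43 | -35}, a switch {a | b} with numbers a > b.
Cooling {a | b} by t gives {a - t | b + t}, which stops being hot when a - t = b + t, i.e. at t = (a - b)/2. So the temperature of a switch is (a - b)/2.
Temperature = (Left option - Right option) / 2
= (43 - (-35)) / 2
= 78 / 2
= 39

39


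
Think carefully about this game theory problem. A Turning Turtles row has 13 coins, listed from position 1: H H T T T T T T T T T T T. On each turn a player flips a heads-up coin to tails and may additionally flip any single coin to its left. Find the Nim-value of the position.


Coins: H H T T T T T T T T T T T
Key fact: a single head at position k behaves exactly like a Nim heap of size k (turning it to T and optionally flipping a coin at j < k corresponds to moving the heap from k to j, or to 0), and heads combine as a disjunctive sum (two heads at the same place would cancel, matching j XOR j = 0). So the Nim-value is the XOR of the 1-indexed positions of the heads.
Face-up positions (1-indexed): [1, 2]
XOR 0 with 1: 0 XOR 1 = 1
XOR 1 with 2: 1 XOR 2 = 3
Nim-value = 3

3


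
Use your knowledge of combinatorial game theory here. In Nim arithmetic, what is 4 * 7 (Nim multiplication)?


Nim multiplication is bilinear over XOR: (u XOR v) * w = (u*w) XOR (v*w).
So we split each operand into its bit components and XOR the pairwise Nim products.
4 = 4 (as XOR of powers of 2).
7 = 1 + 2 + 4 (as XOR of powers of 2).
Using the standard Nim-product table on single bits:
  2*2 = 3,   2*4 = 8,   2*8 = 12,
  4*4 = 6,   4*8 = 11,  8*8 = 13,
and  1*x = x (identity), k*l = l*k (commutative).
Pairwise Nim products:
  4 * 1 = 4
  4 * 2 = 8
  4 * 4 = 6
XOR them: 4 XOR 8 XOR 6 = 10.
Result: 4 * 7 = 10 (in Nim).

10


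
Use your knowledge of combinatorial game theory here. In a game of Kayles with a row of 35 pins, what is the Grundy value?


Kayles: a move removes 1 or 2 adjacent pins from a contiguous row.
Removing pins from a row of k leaves two independent rows (a, b) with a + b = k - 1 (one pin) or a + b = k - 2 (two pins); an end removal gives a = 0.
By Sprague-Grundy, G(k) = mex{ G(a) XOR G(b) } over all these splits. G(0) = 0.
G(1): splits (0,0):0^0=0 -> mex({0}) = 1
G(2): splits (0,1):0^1=1 (0,0):0^0=0 -> mex({0, 1}) = 2
G(3): splits (0,2):0^2=2 (1,1):1^1=0 (0,1):0^1=1 -> mex({0, 1, 2}) = 3
G(4): splits (0,3):0^3=3 (1,2):1^2=3 (0,2):0^2=2 (1,1):1^1=0 -> mex({0, 2, 3}) = 1
G(5): splits (0,4):0^1=1 (1,3):1^3=2 (2,2):2^2=0 (0,3):0^3=3 (1,2):1^2=3 -> mex({0, 1, 2, 3}) = 4
G(6) = mex({0, 1, 2, 4}) = 3
G(7) = mex({0, 1, 3, 4, 5}) = 2
G(8) = mex({0, 2, 3, 5, 6}) = 1
G(9) = mex({0, 1, 2, 3, 6, 7}) = 4
G(10) = mex({0, 1, 3, 4, 5, 7}) = 2
G(11) = mex({0, 1, 2, 3, 4, 5}) = 6
G(12) = mex({0, 1, 2, 3, 5, 6, 7}) = 4
G(13) = mex({0, 2, 3, 4, 6, 7}) = 1
G(14) = mex({0, 1, 4, 5, 6, 7}) = 2
G(15) = mex({0, 1, 2, 3, 4, 5, 6}) = 7
G(16) = mex({0, 2, 3, 5, 6, 7}) = 1
G(17) = mex({0, 1, 2, 3, 5, 6, 7}) = 4
G(18) = mex({0, 1, 2, 4, 5, 6}) = 3
G(19) = mex({0, 1, 3, 4, 5, 7}) = 2
G(20) = mex({0, 2, 3, 4, 5, 6, 7}) = 1
G(21) = mex({0, 1, 2, 3, 5, 6, 7}) = 4
G(22) = mex({0, 1, 2, 3, 4, 5, 7}) = 6
G(23) = mex({0, 1, 2, 3, 4, 5, 6}) = 7
G(24) = mex({0, 1, 2, 3, 5, 6, 7}) = 4
G(25) = mex({0, 2, 3, 4, 6, 7}) = 1
G(26) = mex({0, 1, 3, 4, 5, 6, 7}) = 2
G(27) = mex({0, 1, 2, 3, 4, 5, 6, 7}) = 8
G(28) = mex({0, 1, 2, 3, 4, 6, 7, 8}) = 5
G(29) = mex({0, 1, 2, 3, 5, 6, 7, 8, 9}) = 4
G(30) = mex({0, 1, 2, 3, 4, 5, 6, 9, 10}) = 7
G(31) = mex({0, 1, 3, 4, 5, 7, 10, 11}) = 2
G(32) = mex({0, 2, 3, 4, 5, 6, 7, 9, 11}) = 1
G(33) = mex({0, 1, 2, 3, 4, 5, 6, 7, 9, 12}) = 8
G(34) = mex({0, 1, 2, 3, 4, 5, 7, 8, 11, 12}) = 6
G(35) = mex({0, 1, 2, 3, 4, 5, 6, 8, 9, 10, 11}) = 7
Therefore G(35) = 7.

7


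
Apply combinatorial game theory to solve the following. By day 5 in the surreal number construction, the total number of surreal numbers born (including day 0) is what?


Day 0: {|} = 0 is born. Count = 1.
Day n: the number of surreal numbers born by day n is 2^(n+1) - 1.
By day 0: 2^1 - 1 = 1
By day 1: 2^2 - 1 = 3
By day 2: 2^3 - 1 = 7
By day 3: 2^4 - 1 = 15
By day 4: 2^5 - 1 = 31
By day 5: 2^6 - 1 = 63
By day 5: 63 surreal numbers.

63


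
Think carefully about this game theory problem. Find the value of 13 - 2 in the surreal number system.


x = 13, y = 2
x - y = 13 - 2 = 11

11


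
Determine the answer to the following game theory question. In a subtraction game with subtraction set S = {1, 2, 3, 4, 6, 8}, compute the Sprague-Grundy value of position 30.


The subtraction set is S = {1, 2, 3, 4, 6, 8}.
G(k) = mex{ G(k - s) : s in S, s <= k }. We compute iteratively: G(0) = 0.
G(1) = mex({0}) = 1
G(2) = mex({0, 1}) = 2
G(3) = mex({0, 1, 2}) = 3
G(4) = mex({0, 1, 2, 3}) = 4
G(5) = mex({1, 2, 3, 4}) = 0
G(6) = mex({0, 2, 3, 4}) = 1
G(7) = mex({0, 1, 3, 4}) = 2
G(8) = mex({0, 1, 2, 4}) = 3
G(9) = mex({0, 1, 2, 3}) = 4
G(10) = mex({1, 2, 3, 4}) = 0
G(11) = mex({0, 2, 3, 4}) = 1
G(12) = mex({0, 1, 3, 4}) = 2
Observe that G(5)..G(12) = 0, 1, 2, 3, 4, 0, 1, 2 repeats G(0)..G(7) = 0, 1, 2, 3, 4, 0, 1, 2.
For k >= max(S) = 8, G(k) is determined by the previous 8 values G(k-8)..G(k-1); a window of 8 consecutive values has recurred shifted by 5, so by induction G(k + 5) = G(k) for all k >= 0: the sequence is periodic from the start with period 5.
One period: G(0..4) = 0, 1, 2, 3, 4.
30 mod 5 = 0, so G(30) = G(0) = 0.

0


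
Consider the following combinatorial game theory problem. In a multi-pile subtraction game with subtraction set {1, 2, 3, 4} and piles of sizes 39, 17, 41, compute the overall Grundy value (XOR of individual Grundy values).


Subtraction set: {1, 2, 3, 4}
For this subtraction set, G(n) = n mod 5 (period = max + 1 = 5).
Pile 1 (size 39): G(39) = 39 mod 5 = 4
Pile 2 (size 17): G(17) = 17 mod 5 = 2
Pile 3 (size 41): G(41) = 41 mod 5 = 1
Total Grundy value = XOR of all: 4 XOR 2 XOR 1 = 7

7


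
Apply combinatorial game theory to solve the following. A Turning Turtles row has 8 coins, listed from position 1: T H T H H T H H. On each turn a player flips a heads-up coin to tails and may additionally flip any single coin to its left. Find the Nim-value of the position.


Coins: T H T H H T H H
Key fact: a single head at position k behaves exactly like a Nim heap of size k (turning it to T and optionally flipping a coin at j < k corresponds to moving the heap from k to j, or to 0), and heads combine as a disjunctive sum (two heads at the same place would cancel, matching j XOR j = 0). So the Nim-value is the XOR of the 1-indexed positions of the heads.
Face-up positions (1-indexed): [2, 4, 5, 7, 8]
XOR 0 with 2: 0 XOR 2 = 2
XOR 2 with 4: 2 XOR 4 = 6
XOR 6 with 5: 6 XOR 5 = 3
XOR 3 with 7: 3 XOR 7 = 4
XOR 4 with 8: 4 XOR 8 = 12
Nim-value = 12

12


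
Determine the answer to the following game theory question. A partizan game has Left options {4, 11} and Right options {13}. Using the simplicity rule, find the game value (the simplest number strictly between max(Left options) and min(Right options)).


Left options: {4, 11}, max = 11
Right options: {13}, min = 13
All options are numbers and max(Left) < min(Right), so by the simplicity theorem the value is the simplest (earliest-born) number strictly between 11 and 13.
The only integer strictly between 11 and 13 is 12.
No non-integer in the interval can be simpler: if x is a non-integer in the interval, then floor(x) or ceil(x) also lies in the interval (the interval contains an integer), and both are proper prefixes of x's sign expansion, i.e. born earlier. So the game value is 12.
Game value = 12

12


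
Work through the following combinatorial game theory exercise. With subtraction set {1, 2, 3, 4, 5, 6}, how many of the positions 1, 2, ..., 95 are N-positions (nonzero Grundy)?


Subtraction set S = {1, 2, 3, 4, 5, 6}, so G(n) = n mod 7.
G(n) = 0 when n is a multiple of 7.
Multiples of 7 in [1, 95]: 13
N-positions (nonzero Grundy) = 95 - 13 = 82

82


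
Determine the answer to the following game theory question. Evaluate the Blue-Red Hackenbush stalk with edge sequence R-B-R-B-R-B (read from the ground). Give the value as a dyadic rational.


Edges (from ground): R-B-R-B-R-B
By Berlekamp's sign-expansion rule, a Blue-Red Hackenbush stalk has the value of the surreal number whose sign sequence is the edge sequence with B -> + and R -> -.
Sign sequence: -+-+-+
Trace the sign expansion in the surreal number tree, starting from 0:
Edge 1: R (sign -) -> bounds (-inf, 0), value = -1
Edge 2: B (sign +) -> bounds (-1, 0), value = -1/2
Edge 3: R (sign -) -> bounds (-1, -1/2), value = -3/4
Edge 4: B (sign +) -> bounds (-3/4, -1/2), value = -5/8
Edge 5: R (sign -) -> bounds (-3/4, -5/8), value = -11/16
Edge 6: B (sign +) -> bounds (-11/16, -5/8), value = -21/32
Game value = -21/32

-21/32


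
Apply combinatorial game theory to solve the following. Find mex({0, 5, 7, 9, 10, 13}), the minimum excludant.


Set = {0, 5, 7, 9, 10, 13}
0 is in the set.
1 is NOT in the set. This is the mex.
mex = 1

1


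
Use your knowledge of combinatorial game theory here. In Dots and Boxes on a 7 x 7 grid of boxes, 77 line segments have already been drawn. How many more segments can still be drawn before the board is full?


Grid: 7 x 7 boxes, i.e. 8 rows and 8 columns of dots.
Horizontal edges: (rows + 1) * cols = 8 * 7 = 56
Vertical edges: rows * (cols + 1) = 7 * 8 = 56
Total edges: 56 + 56 = 112
Edges drawn: 77
Remaining: 112 - 77 = 35

35


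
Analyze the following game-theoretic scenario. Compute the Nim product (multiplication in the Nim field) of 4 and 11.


Nim multiplication is bilinear over XOR: (u XOR v) * w = (u*w) XOR (v*w).
So we split each operand into its bit components and XOR the pairwise Nim products.
4 = 4 (as XOR of powers of 2).
11 = 1 + 2 + 8 (as XOR of powers of 2).
Using the standard Nim-product table on single bits:
  2*2 = 3,   2*4 = 8,   2*8 = 12,
  4*4 = 6,   4*8 = 11,  8*8 = 13,
and  1*x = x (identity), k*l = l*k (commutative).
Pairwise Nim products:
  4 * 1 = 4
  4 * 2 = 8
  4 * 8 = 11
XOR them: 4 XOR 8 XOR 11 = 7.
Result: 4 * 11 = 7 (in Nim).

7


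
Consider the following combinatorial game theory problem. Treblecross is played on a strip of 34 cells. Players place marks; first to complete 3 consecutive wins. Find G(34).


Treblecross: place X on empty cells; 3-in-a-row wins.
Playing within two cells of an existing X lets the opponent win at once, so sensible play treats the cells i-2..i+2 around each X as dead. The player left with no safe cell loses, so this is a normal-play take-away game on strips of safe cells.
Placing X at cell i (0-indexed) of a strip of k safe cells leaves independent strips of sizes max(0, i-2) and max(0, k-i-3). Hence G(k) = mex{ G(max(0,i-2)) XOR G(max(0,k-i-3)) : 0 <= i < k }, with G(0) = 0.
G(1): splits (0,0):0^0=0 -> mex({0}) = 1
G(2): splits (0,0):0^0=0 -> mex({0}) = 1
G(3): splits (0,0):0^0=0 -> mex({0}) = 1
G(4): splits (0,1):0^1=1 (0,0):0^0=0 -> mex({0, 1}) = 2
G(5): splits (0,2):0^1=1 (0,1):0^1=1 (0,0):0^0=0 -> mex({0, 1}) = 2
G(6) = mex({1}) = 0
G(7) = mex({0, 1, 2}) = 3
G(8) = mex({0, 1, 2}) = 3
G(9) = mex({0, 2}) = 1
G(10) = mex({0, 2, 3}) = 1
G(11) = mex({0, 3}) = 1
G(12) = mex({1, 3}) = 0
G(13) = mex({0, 1, 2, 3}) = 4
G(14) = mex({0, 1, 2}) = 3
G(15) = mex({0, 1, 2}) = 3
G(16) = mex({0, 1, 2, 4}) = 3
G(17) = mex({0, 1, 3, 4}) = 2
G(18) = mex({0, 1, 3, 4}) = 2
G(19) = mex({0, 1, 3, 5}) = 2
G(20) = mex({0, 1, 2, 3, 5}) = 4
G(21) = mex({0, 1, 2, 3, 5}) = 4
G(22) = mex({1, 2, 6}) = 0
G(23) = mex({0, 1, 2, 3, 4, 6}) = 5
G(24) = mex({0, 1, 2, 3, 4}) = 5
G(25) = mex({0, 1, 3, 4, 7}) = 2
G(26) = mex({0, 1, 3, 4, 5, 7}) = 2
G(27) = mex({0, 1, 3, 5}) = 2
G(28) = mex({0, 1, 2, 5}) = 3
G(29) = mex({0, 1, 2, 4, 5, 6}) = 3
G(30) = mex({1, 2, 4, 6}) = 0
G(31) = mex({0, 1, 2, 3, 4, 6}) = 5
G(32) = mex({1, 2, 3, 4, 7}) = 0
G(33) = mex({0, 3, 7}) = 1
G(34) = mex({0, 2, 3, 5, 7}) = 1
Therefore G(34) = 1.

1


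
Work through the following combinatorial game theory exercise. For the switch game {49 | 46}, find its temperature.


The game is {49 | 46}, a switch {a | b} with numbers a > b.
Cooling {a | b} by t gives {a - t | b + t}, which stops being hot when a - t = b + t, i.e. at t = (a - b)/2. So the temperature of a switch is (a - b)/2.
Temperature = (Left option - Right option) / 2
= (49 - (46)) / 2
= 3 / 2
= 3/2

3/2


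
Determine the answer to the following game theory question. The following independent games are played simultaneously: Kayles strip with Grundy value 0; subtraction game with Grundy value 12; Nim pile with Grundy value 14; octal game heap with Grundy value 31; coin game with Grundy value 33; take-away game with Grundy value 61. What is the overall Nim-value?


By the Sprague-Grundy theorem, the Grundy value of a sum of games is the XOR of individual Grundy values.
Kayles strip: Grundy value = 0. Running XOR: 0 XOR 0 = 0
subtraction game: Grundy value = 12. Running XOR: 0 XOR 12 = 12
Nim pile: Grundy value = 14. Running XOR: 12 XOR 14 = 2
octal game heap: Grundy value = 31. Running XOR: 2 XOR 31 = 29
coin game: Grundy value = 33. Running XOR: 29 XOR 33 = 60
take-away game: Grundy value = 61. Running XOR: 60 XOR 61 = 1
The combined Grundy value is 1.

1


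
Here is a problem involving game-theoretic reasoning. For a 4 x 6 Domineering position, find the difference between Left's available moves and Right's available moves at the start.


Board is 4 x 6 (rows x cols).
Left (vertical) placements: (rows-1) * cols = 3 * 6 = 18
Right (horizontal) placements: rows * (cols-1) = 4 * 5 = 20
Advantage = Left - Right = 18 - 20 = -2

-2


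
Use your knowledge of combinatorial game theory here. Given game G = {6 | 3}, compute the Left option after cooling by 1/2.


Original game: {6 | 3} (a switch {a | b} with a > b).
Cooling by t (for t below the temperature (a - b)/2 = 3/2) taxes each move by t: {a | b} cooled by t is {a - t | b + t}.
Cooling amount: t = 1/2
Cooled Left option: 6 - 1/2 = 11/2
Cooled Right option: 3 + 1/2 = 7/2
Cooled game: {11/2 | 7/2}
Left option = 11/2

11/2


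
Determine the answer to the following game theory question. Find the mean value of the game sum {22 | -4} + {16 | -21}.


G1 = {22 | -4}, G2 = {16 | -21}
Each is a switch {a | b} with numbers a > b; its mean value is (a + b)/2, and mean value is additive over game sums: m(G1 + G2) = m(G1) + m(G2).
Mean of G1 = (22 + (-4))/2 = 18/2 = 9
Mean of G2 = (16 + (-21))/2 = -5/2 = -5/2
Mean of G1 + G2 = 9 + -5/2 = 13/2

13/2


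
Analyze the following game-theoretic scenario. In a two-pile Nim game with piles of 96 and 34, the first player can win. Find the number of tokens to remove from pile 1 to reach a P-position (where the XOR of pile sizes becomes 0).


Piles: 96 and 34
Current XOR: 96 XOR 34 = 66 (non-zero, so this is an N-position).
To make the XOR zero, we need to find a move that balances the piles.
For pile 1 (size 96): target = 96 XOR 66 = 34
We reduce pile 1 from 96 to 34.
Tokens removed: 96 - 34 = 62
Verification: 34 XOR 34 = 0

62


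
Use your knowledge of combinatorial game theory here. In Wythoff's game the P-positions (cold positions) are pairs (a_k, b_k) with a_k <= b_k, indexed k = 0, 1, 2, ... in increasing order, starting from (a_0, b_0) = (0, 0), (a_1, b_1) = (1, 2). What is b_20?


By Wythoff's theorem, a_k = floor(k * phi) and b_k = floor(k * phi^2) = a_k + k, where phi = (1 + sqrt(5))/2 is the golden ratio.
phi = (1 + sqrt(5))/2 = 1.618034
phi^2 = phi + 1 = 2.618034
k = 20
k * phi^2 = 20 * 2.618034 = 52.360680
b_20 = floor(k * phi^2) = 52 (check: a_20 + k = 32 + 20 = 52)

52


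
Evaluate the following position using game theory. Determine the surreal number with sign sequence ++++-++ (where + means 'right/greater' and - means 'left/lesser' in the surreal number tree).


Sign expansion: ++++-++
Rule: track bounds (lo, hi), initially (-inf, +inf). On '+', the current value becomes lo and we move to the simplest number in (value, hi): value + 1 if hi = +inf, otherwise the midpoint (value + hi)/2. On '-', the current value becomes hi and we move to value - 1 if lo = -inf, otherwise the midpoint (lo + value)/2.
Start at 0.
Step 1: sign = +, move right. Bounds: (0, +inf). Value = 1
Step 2: sign = +, move right. Bounds: (1, +inf). Value = 2
Step 3: sign = +, move right. Bounds: (2, +inf). Value = 3
Step 4: sign = +, move right. Bounds: (3, +inf). Value = 4
Step 5: sign = -, move left. Bounds: (3, 4). Value = 7/2
Step 6: sign = +, move right. Bounds: (7/2, 4). Value = 15/4
Step 7: sign = +, move right. Bounds: (15/4, 4). Value = 31/8
The surreal number with sign expansion ++++-++ is 31/8.

31/8


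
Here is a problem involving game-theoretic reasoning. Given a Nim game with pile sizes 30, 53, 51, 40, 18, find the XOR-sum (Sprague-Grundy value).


We need the XOR (exclusive or) of all pile sizes.
After XOR-ing pile 1 (size 30): 0 XOR 30 = 30
After XOR-ing pile 2 (size 53): 30 XOR 53 = 43
After XOR-ing pile 3 (size 51): 43 XOR 51 = 24
After XOR-ing pile 4 (size 40): 24 XOR 40 = 48
After XOR-ing pile 5 (size 18): 48 XOR 18 = 34
The Nim-value of this position is 34.

34


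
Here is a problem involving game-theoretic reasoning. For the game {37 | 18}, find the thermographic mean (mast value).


Game = {37 | 18}, a switch {a | b} with numbers a > b.
Its thermograph has left wall a - t and right wall b + t, which meet at t = (a - b)/2, where both equal (a + b)/2. So the mast (mean value) is at (a + b)/2.
Mean = (37 + (18))/2 = 55/2 = 55/2

55/2


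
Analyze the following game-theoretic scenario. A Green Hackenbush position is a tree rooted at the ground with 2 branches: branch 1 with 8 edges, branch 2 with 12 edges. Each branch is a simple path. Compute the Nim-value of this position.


The tree has 2 branches from the ground vertex.
In Green Hackenbush, the Nim-value of a simple path of length k is k.
Branch 1: length 8, Nim-value = 8
Branch 2: length 12, Nim-value = 12
Total Nim-value = XOR of all branch values:
0 XOR 8 = 8
8 XOR 12 = 4
Nim-value of the tree = 4

4


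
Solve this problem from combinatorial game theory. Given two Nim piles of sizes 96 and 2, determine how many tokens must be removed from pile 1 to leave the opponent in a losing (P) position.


Piles: 96 and 2
Current XOR: 96 XOR 2 = 98 (non-zero, so this is an N-position).
To make the XOR zero, we need to find a move that balances the piles.
For pile 1 (size 96): target = 96 XOR 98 = 2
We reduce pile 1 from 96 to 2.
Tokens removed: 96 - 2 = 94
Verification: 2 XOR 2 = 0

94


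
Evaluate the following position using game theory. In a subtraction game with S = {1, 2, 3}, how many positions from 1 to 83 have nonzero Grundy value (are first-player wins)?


Subtraction set S = {1, 2, 3}, so G(n) = n mod 4.
G(n) = 0 when n is a multiple of 4.
Multiples of 4 in [1, 83]: 20
N-positions (nonzero Grundy) = 83 - 20 = 63

63


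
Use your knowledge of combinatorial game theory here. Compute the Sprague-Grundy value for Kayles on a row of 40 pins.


Kayles: a move removes 1 or 2 adjacent pins from a contiguous row.
Removing pins from a row of k leaves two independent rows (a, b) with a + b = k - 1 (one pin) or a + b = k - 2 (two pins); an end removal gives a = 0.
By Sprague-Grundy, G(k) = mex{ G(a) XOR G(b) } over all these splits. G(0) = 0.
G(1): splits (0,0):0^0=0 -> mex({0}) = 1
G(2): splits (0,1):0^1=1 (0,0):0^0=0 -> mex({0, 1}) = 2
G(3): splits (0,2):0^2=2 (1,1):1^1=0 (0,1):0^1=1 -> mex({0, 1, 2}) = 3
G(4): splits (0,3):0^3=3 (1,2):1^2=3 (0,2):0^2=2 (1,1):1^1=0 -> mex({0, 2, 3}) = 1
G(5): splits (0,4):0^1=1 (1,3):1^3=2 (2,2):2^2=0 (0,3):0^3=3 (1,2):1^2=3 -> mex({0, 1, 2, 3}) = 4
G(6) = mex({0, 1, 2, 4}) = 3
G(7) = mex({0, 1, 3, 4, 5}) = 2
G(8) = mex({0, 2, 3, 5, 6}) = 1
G(9) = mex({0, 1, 2, 3, 6, 7}) = 4
G(10) = mex({0, 1, 3, 4, 5, 7}) = 2
G(11) = mex({0, 1, 2, 3, 4, 5}) = 6
G(12) = mex({0, 1, 2, 3, 5, 6, 7}) = 4
G(13) = mex({0, 2, 3, 4, 6, 7}) = 1
G(14) = mex({0, 1, 4, 5, 6, 7}) = 2
G(15) = mex({0, 1, 2, 3, 4, 5, 6}) = 7
G(16) = mex({0, 2, 3, 5, 6, 7}) = 1
G(17) = mex({0, 1, 2, 3, 5, 6, 7}) = 4
G(18) = mex({0, 1, 2, 4, 5, 6}) = 3
G(19) = mex({0, 1, 3, 4, 5, 7}) = 2
G(20) = mex({0, 2, 3, 4, 5, 6, 7}) = 1
G(21) = mex({0, 1, 2, 3, 5, 6, 7}) = 4
G(22) = mex({0, 1, 2, 3, 4, 5, 7}) = 6
G(23) = mex({0, 1, 2, 3, 4, 5, 6}) = 7
G(24) = mex({0, 1, 2, 3, 5, 6, 7}) = 4
G(25) = mex({0, 2, 3, 4, 6, 7}) = 1
G(26) = mex({0, 1, 3, 4, 5, 6, 7}) = 2
G(27) = mex({0, 1, 2, 3, 4, 5, 6, 7}) = 8
G(28) = mex({0, 1, 2, 3, 4, 6, 7, 8}) = 5
G(29) = mex({0, 1, 2, 3, 5, 6, 7, 8, 9}) = 4
G(30) = mex({0, 1, 2, 3, 4, 5, 6, 9, 10}) = 7
G(31) = mex({0, 1, 3, 4, 5, 7, 10, 11}) = 2
G(32) = mex({0, 2, 3, 4, 5, 6, 7, 9, 11}) = 1
G(33) = mex({0, 1, 2, 3, 4, 5, 6, 7, 9, 12}) = 8
G(34) = mex({0, 1, 2, 3, 4, 5, 7, 8, 11, 12}) = 6
G(35) = mex({0, 1, 2, 3, 4, 5, 6, 8, 9, 10, 11}) = 7
G(36) = mex({0, 1, 2, 3, 5, 6, 7, 9, 10}) = 4
G(37) = mex({0, 2, 3, 4, 6, 7, 9, 10, 11, 12}) = 1
G(38) = mex({0, 1, 3, 4, 5, 6, 7, 9, 10, 11, 12}) = 2
G(39) = mex({0, 1, 2, 4, 5, 6, 7, 9, 10, 12, 14}) = 3
G(40) = mex({0, 2, 3, 4, 6, 7, 11, 12, 14}) = 1
Therefore G(40) = 1.

1


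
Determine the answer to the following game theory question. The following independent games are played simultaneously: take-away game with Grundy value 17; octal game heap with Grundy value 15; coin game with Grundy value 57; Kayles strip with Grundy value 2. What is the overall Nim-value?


By the Sprague-Grundy theorem, the Grundy value of a sum of games is the XOR of individual Grundy values.
take-away game: Grundy value = 17. Running XOR: 0 XOR 17 = 17
octal game heap: Grundy value = 15. Running XOR: 17 XOR 15 = 30
coin game: Grundy value = 57. Running XOR: 30 XOR 57 = 39
Kayles strip: Grundy value = 2. Running XOR: 39 XOR 2 = 37
The combined Grundy value is 37.

37


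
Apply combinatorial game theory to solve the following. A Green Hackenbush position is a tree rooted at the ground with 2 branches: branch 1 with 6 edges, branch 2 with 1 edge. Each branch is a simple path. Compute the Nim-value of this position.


The tree has 2 branches from the ground vertex.
In Green Hackenbush, the Nim-value of a simple path of length k is k.
Branch 1: length 6, Nim-value = 6
Branch 2: length 1, Nim-value = 1
Total Nim-value = XOR of all branch values:
0 XOR 6 = 6
6 XOR 1 = 7
Nim-value of the tree = 7

7


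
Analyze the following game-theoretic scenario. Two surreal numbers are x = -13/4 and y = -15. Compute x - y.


x = -13/4, y = -15
Converting to common denominator: 4
x = -13/4, y = -60/4
x - y = -13/4 - -15 = 47/4

47/4


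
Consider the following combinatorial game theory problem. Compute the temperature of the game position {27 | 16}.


The game is {27 | 16}, a switch {a | b} with numbers a > b.
Cooling {a | b} by t gives {a - t | b + t}, which stops being hot when a - t = b + t, i.e. at t = (a - b)/2. So the temperature of a switch is (a - b)/2.
Temperature = (Left option - Right option) / 2
= (27 - (16)) / 2
= 11 / 2
= 11/2

11/2


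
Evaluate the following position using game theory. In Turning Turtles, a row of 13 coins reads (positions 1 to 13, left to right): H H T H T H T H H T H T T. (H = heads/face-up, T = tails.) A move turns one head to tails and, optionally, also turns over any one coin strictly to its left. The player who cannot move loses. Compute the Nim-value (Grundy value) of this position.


Coins: H H T H T H T H H T H T T
Key fact: a single head at position k behaves exactly like a Nim heap of size k (turning it to T and optionally flipping a coin at j < k corresponds to moving the heap from k to j, or to 0), and heads combine as a disjunctive sum (two heads at the same place would cancel, matching j XOR j = 0). So the Nim-value is the XOR of the 1-indexed positions of the heads.
Face-up positions (1-indexed): [1, 2, 4, 6, 8, 9, 11]
XOR 0 with 1: 0 XOR 1 = 1
XOR 1 with 2: 1 XOR 2 = 3
XOR 3 with 4: 3 XOR 4 = 7
XOR 7 with 6: 7 XOR 6 = 1
XOR 1 with 8: 1 XOR 8 = 9
XOR 9 with 9: 9 XOR 9 = 0
XOR 0 with 11: 0 XOR 11 = 11
Nim-value = 11

11


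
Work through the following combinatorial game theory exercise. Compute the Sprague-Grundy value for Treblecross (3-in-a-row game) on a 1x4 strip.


Treblecross: place X on empty cells; 3-in-a-row wins.
Playing within two cells of an existing X lets the opponent win at once, so sensible play treats the cells i-2..i+2 around each X as dead. The player left with no safe cell loses, so this is a normal-play take-away game on strips of safe cells.
Placing X at cell i (0-indexed) of a strip of k safe cells leaves independent strips of sizes max(0, i-2) and max(0, k-i-3). Hence G(k) = mex{ G(max(0,i-2)) XOR G(max(0,k-i-3)) : 0 <= i < k }, with G(0) = 0.
G(1): splits (0,0):0^0=0 -> mex({0}) = 1
G(2): splits (0,0):0^0=0 -> mex({0}) = 1
G(3): splits (0,0):0^0=0 -> mex({0}) = 1
G(4): splits (0,1):0^1=1 (0,0):0^0=0 -> mex({0, 1}) = 2
Therefore G(4) = 2.

2


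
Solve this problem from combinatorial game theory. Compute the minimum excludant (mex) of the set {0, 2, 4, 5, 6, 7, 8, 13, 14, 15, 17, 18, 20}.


Set = {0, 2, 4, 5, 6, 7, 8, 13, 14, 15, 17, 18, 20}
0 is in the set.
1 is NOT in the set. This is the mex.
mex = 1

1


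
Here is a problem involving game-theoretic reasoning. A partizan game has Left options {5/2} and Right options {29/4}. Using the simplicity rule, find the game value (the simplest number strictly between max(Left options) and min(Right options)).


Left options: {5/2}, max = 5/2
Right options: {29/4}, min = 29/4
All options are numbers and max(Left) < min(Right), so by the simplicity theorem the value is the simplest (earliest-born) number strictly between 5/2 and 29/4.
Integers 3 through 7 all lie strictly between 5/2 and 29/4.
Among integers, the simplest (lowest birthday = smallest |n|; 0 is born on day 0, +-n on day n) is 3.
No non-integer in the interval can be simpler: if x is a non-integer in the interval, then floor(x) or ceil(x) also lies in the interval (the interval contains an integer), and both are proper prefixes of x's sign expansion, i.e. born earlier. So the game value is 3.
Game value = 3

3
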